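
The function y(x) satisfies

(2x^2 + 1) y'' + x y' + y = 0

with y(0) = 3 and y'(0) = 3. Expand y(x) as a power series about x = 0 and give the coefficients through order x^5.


Ansatz: y(x) = sum_{n>=0} a_n x^n, so y'(x) = sum_{n>=1} n a_n x^(n-1) and y''(x) = sum_{n>=2} n(n-1) a_n x^(n-2).
Substitute into P(x) y'' + Q(x) y' + R(x) y = 0 with P(x) = 2x^2 + 1, Q(x) = x, R(x) = 1, and match powers of x.
Initial conditions: a_0 = 3, a_1 = 3.
Setting the coefficient of each power of x to zero and solving order by order (substituting the coefficients already found):
  x^0: 2 a_2 + a_0 = 0  ->  2 a_2 = -a_0 = -3  ->  a_2 = -3/2
  x^1: 6 a_3 + 2 a_1 = 0  ->  6 a_3 = -2 a_1 = -6  ->  a_3 = -1
  x^2: 12 a_4 + 7 a_2 = 0  ->  12 a_4 = -7 a_2 = 21/2  ->  a_4 = 7/8
  x^3: 20 a_5 + 16 a_3 = 0  ->  20 a_5 = -16 a_3 = 16  ->  a_5 = 4/5
Truncated series: y(x) = 3 + 3 x - (3/2) x^2 - x^3 + (7/8) x^4 + (4/5) x^5 + O(x^6).

a_0 = 3; a_1 = 3; a_2 = -3/2; a_3 = -1; a_4 = 7/8; a_5 = 4/5


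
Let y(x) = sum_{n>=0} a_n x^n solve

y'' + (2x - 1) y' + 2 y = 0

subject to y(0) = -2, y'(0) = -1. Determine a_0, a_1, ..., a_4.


Ansatz: y(x) = sum_{n>=0} a_n x^n, so y'(x) = sum_{n>=1} n a_n x^(n-1) and y''(x) = sum_{n>=2} n(n-1) a_n x^(n-2).
Substitute into P(x) y'' + Q(x) y' + R(x) y = 0 with P(x) = 1, Q(x) = 2x - 1, R(x) = 2, and match powers of x.
Initial conditions: a_0 = -2, a_1 = -1.
Setting the coefficient of each power of x to zero and solving order by order (substituting the coefficients already found):
  x^0: 2 a_2 - a_1 + 2 a_0 = 0  ->  2 a_2 = a_1 - 2 a_0 = 3  ->  a_2 = 3/2
  x^1: 6 a_3 - 2 a_2 + 4 a_1 = 0  ->  6 a_3 = 2 a_2 - 4 a_1 = 7  ->  a_3 = 7/6
  x^2: 12 a_4 - 3 a_3 + 6 a_2 = 0  ->  12 a_4 = 3 a_3 - 6 a_2 = -11/2  ->  a_4 = -11/24
Truncated series: y(x) = -2 - x + (3/2) x^2 + (7/6) x^3 - (11/24) x^4 + O(x^5).

a_0 = -2; a_1 = -1; a_2 = 3/2; a_3 = 7/6; a_4 = -11/24


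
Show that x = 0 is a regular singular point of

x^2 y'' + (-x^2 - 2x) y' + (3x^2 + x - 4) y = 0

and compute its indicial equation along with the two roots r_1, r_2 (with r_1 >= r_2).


Divide by x^2 to reach normal form y'' + P_1(x) y' + P_2(x) y = 0 with P_1(x) = -1 - 2/x and P_2(x) = 3 + 1/x - 4/x^2.
x = 0 is a singular point because the y'-coefficient -1 - 2/x has a pole at x = 0 and the y-coefficient 3 + 1/x - 4/x^2 has a pole at x = 0.
It is a regular singular point because x P_1(x) = p(x) = -x - 2 and x^2 P_2(x) = q(x) = 3x^2 + x - 4 are polynomials, hence analytic at x = 0.
p(0) = -2,  q(0) = -4.
Indicial equation: r(r-1) + p(0) r + q(0) = 0, i.e. r^2 + (p(0) - 1) r + q(0) = 0, i.e. r^2 - 3 r - 4 = 0.
Discriminant: (-3)^2 - 4(-4) = 25, so r = (3 ± 5)/2.
Solving: r_1 = 4, r_2 = -1.

indicial: r^2 - 3 r - 4 = 0; roots r_1 = 4, r_2 = -1


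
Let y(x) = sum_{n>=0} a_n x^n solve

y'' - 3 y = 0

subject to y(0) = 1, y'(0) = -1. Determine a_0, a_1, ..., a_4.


Ansatz: y(x) = sum_{n>=0} a_n x^n, so y'(x) = sum_{n>=1} n a_n x^(n-1) and y''(x) = sum_{n>=2} n(n-1) a_n x^(n-2).
Substitute into P(x) y'' + Q(x) y' + R(x) y = 0 with P(x) = 1, Q(x) = 0, R(x) = -3, and match powers of x.
Initial conditions: a_0 = 1, a_1 = -1.
Setting the coefficient of each power of x to zero and solving order by order (substituting the coefficients already found):
  x^0: 2 a_2 - 3 a_0 = 0  ->  2 a_2 = 3 a_0 = 3  ->  a_2 = 3/2
  x^1: 6 a_3 - 3 a_1 = 0  ->  6 a_3 = 3 a_1 = -3  ->  a_3 = -1/2
  x^2: 12 a_4 - 3 a_2 = 0  ->  12 a_4 = 3 a_2 = 9/2  ->  a_4 = 3/8
Truncated series: y(x) = 1 - x + (3/2) x^2 - (1/2) x^3 + (3/8) x^4 + O(x^5).

a_0 = 1; a_1 = -1; a_2 = 3/2; a_3 = -1/2; a_4 = 3/8


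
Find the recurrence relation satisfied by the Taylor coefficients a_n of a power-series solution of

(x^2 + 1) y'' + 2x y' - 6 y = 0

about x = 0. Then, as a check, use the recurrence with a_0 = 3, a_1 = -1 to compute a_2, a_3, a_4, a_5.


Substitute y = sum_n a_n x^n.
(1 + 1 x^2) y'' contributes (n+2)(n+1) a_{n+2} + n(n-1) a_n at x^n.
2 x y'(x) contributes 2 n a_n at x^n.
-6 y(x) contributes -6 a_n at x^n.
Matching x^n: (n+2)(n+1) a_{n+2} + (n(n-1) + 2 n - 6) a_n = 0.
Thus a_{n+2} = (-n(n-1) - 2 n + 6) / ((n+1)(n+2)) * a_n.

Check with a_0 = 3, a_1 = -1 (apply the recurrence for n = 0, 1, 2, 3): a_0 = 3, a_1 = -1, a_2 = 9, a_3 = -2/3, a_4 = 0, a_5 = 1/5.

a_(n+2) = (-n(n-1) - 2 n + 6) / ((n+1)(n+2)) * a_n; check: a_0 = 3, a_1 = -1, a_2 = 9, a_3 = -2/3, a_4 = 0, a_5 = 1/5


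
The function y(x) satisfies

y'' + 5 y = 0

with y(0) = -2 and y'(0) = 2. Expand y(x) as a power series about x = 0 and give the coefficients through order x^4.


Ansatz: y(x) = sum_{n>=0} a_n x^n, so y'(x) = sum_{n>=1} n a_n x^(n-1) and y''(x) = sum_{n>=2} n(n-1) a_n x^(n-2).
Substitute into P(x) y'' + Q(x) y' + R(x) y = 0 with P(x) = 1, Q(x) = 0, R(x) = 5, and match powers of x.
Initial conditions: a_0 = -2, a_1 = 2.
Setting the coefficient of each power of x to zero and solving order by order (substituting the coefficients already found):
  x^0: 2 a_2 + 5 a_0 = 0  ->  2 a_2 = -5 a_0 = 10  ->  a_2 = 5
  x^1: 6 a_3 + 5 a_1 = 0  ->  6 a_3 = -5 a_1 = -10  ->  a_3 = -5/3
  x^2: 12 a_4 + 5 a_2 = 0  ->  12 a_4 = -5 a_2 = -25  ->  a_4 = -25/12
Truncated series: y(x) = -2 + 2 x + 5 x^2 - (5/3) x^3 - (25/12) x^4 + O(x^5).

a_0 = -2; a_1 = 2; a_2 = 5; a_3 = -5/3; a_4 = -25/12


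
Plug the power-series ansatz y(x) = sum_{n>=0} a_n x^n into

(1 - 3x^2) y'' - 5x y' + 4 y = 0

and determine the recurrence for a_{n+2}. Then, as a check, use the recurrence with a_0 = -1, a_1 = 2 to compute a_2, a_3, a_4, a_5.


Substitute y = sum_n a_n x^n.
(1 - 3 x^2) y'' contributes (n+2)(n+1) a_{n+2} - 3 n(n-1) a_n at x^n.
-5 x y'(x) contributes -5 n a_n at x^n.
4 y(x) contributes 4 a_n at x^n.
Matching x^n: (n+2)(n+1) a_{n+2} + (-3 n(n-1) - 5 n + 4) a_n = 0.
Thus a_{n+2} = (3 n(n-1) + 5 n - 4) / ((n+1)(n+2)) * a_n.

Check with a_0 = -1, a_1 = 2 (apply the recurrence for n = 0, 1, 2, 3): a_0 = -1, a_1 = 2, a_2 = 2, a_3 = 1/3, a_4 = 2, a_5 = 29/60.

a_(n+2) = (3 n(n-1) + 5 n - 4) / ((n+1)(n+2)) * a_n; check: a_0 = -1, a_1 = 2, a_2 = 2, a_3 = 1/3, a_4 = 2, a_5 = 29/60


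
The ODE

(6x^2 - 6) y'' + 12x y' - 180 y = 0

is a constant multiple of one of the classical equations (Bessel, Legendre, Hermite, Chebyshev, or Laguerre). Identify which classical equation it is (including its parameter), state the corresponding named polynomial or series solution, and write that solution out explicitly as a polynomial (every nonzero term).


All three coefficients share the factor -6; dividing through by -6 gives  (1 - x^2) y'' - 2x y' + 30 y = 0.
This matches the Legendre equation (1 - x^2) y'' - 2x y' + n(n+1) y = 0 (note the -2x y' term) with n(n+1) = 30, so n = 5; the polynomial solution is P_5(x).
With y = sum_k a_k x^k, matching x^k gives (k+2)(k+1) a_{k+2} = [k(k+1) - n(n+1)] a_k = (k - 5)(k + 6) a_k. The right side vanishes at k = 5, so the series with the parity of 5 terminates at degree 5.
Standard normalization (P_n(1) = 1): leading coefficient (2n)!/(2^n (n!)^2) = 3628800/(32*14400) = 63/8, so a_5 = 63/8. Work downward with a_k = (k+1)(k+2) a_{k+2} / ((k - 5)(k + 6)):
  a_3 = (4)(5)(63/8) / ((3 - 5)(3 + 6)) = (315/2)/(-18) = -35/4
  a_1 = (2)(3)(-35/4) / ((1 - 5)(1 + 6)) = (-105/2)/(-28) = 15/8
Hence P_5(x) = 63 x^5/8 - 35 x^3/4 + 15 x/8.

P_5(x); series = 63 x^5/8 - 35 x^3/4 + 15 x/8


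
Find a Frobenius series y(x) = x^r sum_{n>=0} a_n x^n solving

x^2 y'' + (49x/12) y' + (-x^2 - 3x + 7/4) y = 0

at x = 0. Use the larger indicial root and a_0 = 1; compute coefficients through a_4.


Write in Frobenius form y'' + (p(x)/x) y' + (q(x)/x^2) y = 0:
  p(x) = 49/12,  q(x) = -x^2 - 3x + 7/4.
Indicial equation: r(r-1) + (49/12) r + (7/4) = 0 -> roots r_1 = -3/4, r_2 = -7/3.
Take r = r_1 = -3/4. Let y(x) = x^r sum_{n>=0} a_n x^n with a_0 = 1.
Substitute y = x^r sum a_n x^n and match x^{r+n}. The recurrence is
  D(n) a_n - 3 a_{n-1} - 1 a_{n-2} = 0,  where D(n) = (r+n)(r+n-1) + (49/12)(r+n) + (7/4).
  a_n = [3 a_{n-1} + 1 a_{n-2}] / D(n).
Since the indicial polynomial factors as (r - r_1)(r - r_2), D(n) = (r_1 + n - r_1)(r_1 + n - r_2) = n(n + 19/12).
Evaluating step by step (a_0 = 1):
  n = 1: D(1) = 1(1 + 19/12) = 31/12; numerator = 3(1) = 3; a_1 = (3)/(31/12) = 36/31
  n = 2: D(2) = 2(2 + 19/12) = 43/6; numerator = 3(36/31) + 1(1) = 139/31; a_2 = (139/31)/(43/6) = 834/1333
  n = 3: D(3) = 3(3 + 19/12) = 55/4; numerator = 3(834/1333) + 1(36/31) = 4050/1333; a_3 = (4050/1333)/(55/4) = 3240/14663
  n = 4: D(4) = 4(4 + 19/12) = 67/3; numerator = 3(3240/14663) + 1(834/1333) = 18894/14663; a_4 = (18894/14663)/(67/3) = 846/14663

r = -3/4; a_0 = 1; a_1 = 36/31; a_2 = 834/1333; a_3 = 3240/14663; a_4 = 846/14663


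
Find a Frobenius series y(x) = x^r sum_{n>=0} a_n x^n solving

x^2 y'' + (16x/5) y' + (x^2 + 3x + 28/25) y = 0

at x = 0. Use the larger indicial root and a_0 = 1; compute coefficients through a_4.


Write in Frobenius form y'' + (p(x)/x) y' + (q(x)/x^2) y = 0:
  p(x) = 16/5,  q(x) = x^2 + 3x + 28/25.
Indicial equation: r(r-1) + (16/5) r + (28/25) = 0 -> roots r_1 = -4/5, r_2 = -7/5.
Take r = r_1 = -4/5. Let y(x) = x^r sum_{n>=0} a_n x^n with a_0 = 1.
Substitute y = x^r sum a_n x^n and match x^{r+n}. The recurrence is
  D(n) a_n + 3 a_{n-1} + 1 a_{n-2} = 0,  where D(n) = (r+n)(r+n-1) + (16/5)(r+n) + (28/25).
  a_n = [-3 a_{n-1} - 1 a_{n-2}] / D(n).
Since the indicial polynomial factors as (r - r_1)(r - r_2), D(n) = (r_1 + n - r_1)(r_1 + n - r_2) = n(n + 3/5).
Evaluating step by step (a_0 = 1):
  n = 1: D(1) = 1(1 + 3/5) = 8/5; numerator = -3(1) = -3; a_1 = (-3)/(8/5) = -15/8
  n = 2: D(2) = 2(2 + 3/5) = 26/5; numerator = -3(-15/8) - 1(1) = 37/8; a_2 = (37/8)/(26/5) = 185/208
  n = 3: D(3) = 3(3 + 3/5) = 54/5; numerator = -3(185/208) - 1(-15/8) = -165/208; a_3 = (-165/208)/(54/5) = -275/3744
  n = 4: D(4) = 4(4 + 3/5) = 92/5; numerator = -3(-275/3744) - 1(185/208) = -835/1248; a_4 = (-835/1248)/(92/5) = -4175/114816

r = -4/5; a_0 = 1; a_1 = -15/8; a_2 = 185/208; a_3 = -275/3744; a_4 = -4175/114816


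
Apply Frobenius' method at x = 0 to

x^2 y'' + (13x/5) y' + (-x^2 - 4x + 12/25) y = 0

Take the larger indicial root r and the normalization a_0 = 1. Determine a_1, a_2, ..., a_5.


Write in Frobenius form y'' + (p(x)/x) y' + (q(x)/x^2) y = 0:
  p(x) = 13/5,  q(x) = -x^2 - 4x + 12/25.
Indicial equation: r(r-1) + (13/5) r + (12/25) = 0 -> roots r_1 = -2/5, r_2 = -6/5.
Take r = r_1 = -2/5. Let y(x) = x^r sum_{n>=0} a_n x^n with a_0 = 1.
Substitute y = x^r sum a_n x^n and match x^{r+n}. The recurrence is
  D(n) a_n - 4 a_{n-1} - 1 a_{n-2} = 0,  where D(n) = (r+n)(r+n-1) + (13/5)(r+n) + (12/25).
  a_n = [4 a_{n-1} + 1 a_{n-2}] / D(n).
Since the indicial polynomial factors as (r - r_1)(r - r_2), D(n) = (r_1 + n - r_1)(r_1 + n - r_2) = n(n + 4/5).
Evaluating step by step (a_0 = 1):
  n = 1: D(1) = 1(1 + 4/5) = 9/5; numerator = 4(1) = 4; a_1 = (4)/(9/5) = 20/9
  n = 2: D(2) = 2(2 + 4/5) = 28/5; numerator = 4(20/9) + 1(1) = 89/9; a_2 = (89/9)/(28/5) = 445/252
  n = 3: D(3) = 3(3 + 4/5) = 57/5; numerator = 4(445/252) + 1(20/9) = 65/7; a_3 = (65/7)/(57/5) = 325/399
  n = 4: D(4) = 4(4 + 4/5) = 96/5; numerator = 4(325/399) + 1(445/252) = 24055/4788; a_4 = (24055/4788)/(96/5) = 120275/459648
  n = 5: D(5) = 5(5 + 4/5) = 29; numerator = 4(120275/459648) + 1(325/399) = 213875/114912; a_5 = (213875/114912)/(29) = 7375/114912

r = -2/5; a_0 = 1; a_1 = 20/9; a_2 = 445/252; a_3 = 325/399; a_4 = 120275/459648; a_5 = 7375/114912


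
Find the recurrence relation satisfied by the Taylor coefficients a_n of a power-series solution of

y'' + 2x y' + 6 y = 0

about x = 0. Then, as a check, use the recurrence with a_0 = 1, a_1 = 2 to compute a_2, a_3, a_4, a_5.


Substitute y = sum_n a_n x^n.
y''(x) has coefficient (n+2)(n+1) a_{n+2} at x^n;
2 x y'(x) has coefficient 2 n a_n at x^n (shift);
6 y(x) has coefficient 6 a_n at x^n.
Matching x^n: (n+2)(n+1) a_{n+2} + (2n + 6) a_n = 0.
Thus a_{n+2} = (-2n - 6) / ((n+1)(n+2)) * a_n.

Check with a_0 = 1, a_1 = 2 (apply the recurrence for n = 0, 1, 2, 3): a_0 = 1, a_1 = 2, a_2 = -3, a_3 = -8/3, a_4 = 5/2, a_5 = 8/5.

a_(n+2) = (-2n - 6) / ((n+1)(n+2)) * a_n; check: a_0 = 1, a_1 = 2, a_2 = -3, a_3 = -8/3, a_4 = 5/2, a_5 = 8/5


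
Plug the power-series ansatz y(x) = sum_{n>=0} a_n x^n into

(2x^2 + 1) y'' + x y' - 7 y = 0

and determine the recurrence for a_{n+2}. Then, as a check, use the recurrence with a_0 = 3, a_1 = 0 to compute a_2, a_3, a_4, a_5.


Substitute y = sum_n a_n x^n.
(1 + 2 x^2) y'' contributes (n+2)(n+1) a_{n+2} + 2 n(n-1) a_n at x^n.
x y'(x) contributes n a_n at x^n.
-7 y(x) contributes -7 a_n at x^n.
Matching x^n: (n+2)(n+1) a_{n+2} + (2 n(n-1) + n - 7) a_n = 0.
Thus a_{n+2} = (-2 n(n-1) - n + 7) / ((n+1)(n+2)) * a_n.

Check with a_0 = 3, a_1 = 0 (apply the recurrence for n = 0, 1, 2, 3): a_0 = 3, a_1 = 0, a_2 = 21/2, a_3 = 0, a_4 = 7/8, a_5 = 0.

a_(n+2) = (-2 n(n-1) - n + 7) / ((n+1)(n+2)) * a_n; check: a_0 = 3, a_1 = 0, a_2 = 21/2, a_3 = 0, a_4 = 7/8, a_5 = 0


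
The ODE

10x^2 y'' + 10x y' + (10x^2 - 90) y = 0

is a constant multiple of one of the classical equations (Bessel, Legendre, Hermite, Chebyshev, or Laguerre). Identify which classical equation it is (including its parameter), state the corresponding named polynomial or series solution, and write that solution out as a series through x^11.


All three coefficients share the factor 10; dividing through by 10 gives  x^2 y'' + x y' + (x^2 - 9) y = 0.
This matches the Bessel equation x^2 y'' + x y' + (x^2 - nu^2) y = 0 with nu^2 = 9, so nu = 3; the solution bounded at x = 0 is J_3(x).
Frobenius at x = 0: indicial roots ±nu; for r = nu the recurrence k(k + 2nu) c_k = -c_{k-2} gives the standard series J_nu(x) = sum_{k>=0} (-1)^k / (k! (k+nu)!) (x/2)^(2k+nu). Evaluate the first 5 terms:
  k = 0: (-1)^0 / (0! * 3! * 2^3) x^3 = 1/(1*6*8) x^3 = (1/48) x^3
  k = 1: (-1)^1 / (1! * 4! * 2^5) x^5 = -1/(1*24*32) x^5 = (-1/768) x^5
  k = 2: (-1)^2 / (2! * 5! * 2^7) x^7 = 1/(2*120*128) x^7 = (1/30720) x^7
  k = 3: (-1)^3 / (3! * 6! * 2^9) x^9 = -1/(6*720*512) x^9 = (-1/2211840) x^9
  k = 4: (-1)^4 / (4! * 7! * 2^11) x^11 = 1/(24*5040*2048) x^11 = (1/247726080) x^11
Hence J_3(x) = x^11/247726080 - x^9/2211840 + x^7/30720 - x^5/768 + x^3/48 + ....

J_3(x); series = x^11/247726080 - x^9/2211840 + x^7/30720 - x^5/768 + x^3/48


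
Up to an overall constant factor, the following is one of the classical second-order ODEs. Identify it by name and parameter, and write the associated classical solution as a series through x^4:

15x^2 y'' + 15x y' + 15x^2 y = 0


All three coefficients share the factor 15; dividing through by 15 gives  x^2 y'' + x y' + x^2 y = 0.
This matches the Bessel equation x^2 y'' + x y' + (x^2 - nu^2) y = 0 with nu^2 = 0, so nu = 0; the solution bounded at x = 0 is J_0(x).
Frobenius at x = 0: indicial roots ±nu; for r = nu the recurrence k(k + 2nu) c_k = -c_{k-2} gives the standard series J_nu(x) = sum_{k>=0} (-1)^k / (k! (k+nu)!) (x/2)^(2k+nu). Evaluate the first 3 terms:
  k = 0: (-1)^0 / (0! * 0! * 2^0) x^0 = 1/(1*1*1) x^0 = (1) x^0
  k = 1: (-1)^1 / (1! * 1! * 2^2) x^2 = -1/(1*1*4) x^2 = (-1/4) x^2
  k = 2: (-1)^2 / (2! * 2! * 2^4) x^4 = 1/(2*2*16) x^4 = (1/64) x^4
Hence J_0(x) = x^4/64 - x^2/4 + 1 + ....

J_0(x); series = x^4/64 - x^2/4 + 1


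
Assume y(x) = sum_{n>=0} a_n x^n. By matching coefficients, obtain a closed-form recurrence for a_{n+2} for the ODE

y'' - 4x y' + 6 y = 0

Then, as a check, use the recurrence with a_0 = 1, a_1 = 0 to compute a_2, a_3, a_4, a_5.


Substitute y = sum_n a_n x^n.
y''(x) has coefficient (n+2)(n+1) a_{n+2} at x^n;
-4 x y'(x) has coefficient -4 n a_n at x^n (shift);
6 y(x) has coefficient 6 a_n at x^n.
Matching x^n: (n+2)(n+1) a_{n+2} + (-4n + 6) a_n = 0.
Thus a_{n+2} = (4n - 6) / ((n+1)(n+2)) * a_n.

Check with a_0 = 1, a_1 = 0 (apply the recurrence for n = 0, 1, 2, 3): a_0 = 1, a_1 = 0, a_2 = -3, a_3 = 0, a_4 = -1/2, a_5 = 0.

a_(n+2) = (4n - 6) / ((n+1)(n+2)) * a_n; check: a_0 = 1, a_1 = 0, a_2 = -3, a_3 = 0, a_4 = -1/2, a_5 = 0


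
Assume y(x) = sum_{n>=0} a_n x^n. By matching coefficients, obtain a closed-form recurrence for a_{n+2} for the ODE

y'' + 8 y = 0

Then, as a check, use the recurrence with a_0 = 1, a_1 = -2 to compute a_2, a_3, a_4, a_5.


Substitute y = sum_n a_n x^n into y'' + (const) y = 0.
y''(x) = sum_{n>=0} (n+2)(n+1) a_{n+2} x^n.
The ODE becomes sum_n [(n+2)(n+1) a_{n+2} + 8 a_n] x^n = 0.
Setting each coefficient to zero gives the recurrence:
  (n+2)(n+1) a_{n+2} + 8 a_n = 0,
  a_{n+2} = -8 / ((n+1)(n+2)) a_n.

Check with a_0 = 1, a_1 = -2 (apply the recurrence for n = 0, 1, 2, 3): a_0 = 1, a_1 = -2, a_2 = -4, a_3 = 8/3, a_4 = 8/3, a_5 = -16/15.

a_{n+2} = -8/((n+1)(n+2)) * a_n; check: a_0 = 1, a_1 = -2, a_2 = -4, a_3 = 8/3, a_4 = 8/3, a_5 = -16/15


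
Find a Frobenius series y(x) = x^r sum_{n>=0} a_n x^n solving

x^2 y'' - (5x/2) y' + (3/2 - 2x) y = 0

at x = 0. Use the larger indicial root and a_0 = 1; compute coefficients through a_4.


Write in Frobenius form y'' + (p(x)/x) y' + (q(x)/x^2) y = 0:
  p(x) = -5/2,  q(x) = 3/2 - 2x.
Indicial equation: r(r-1) + (-5/2) r + (3/2) = 0 -> roots r_1 = 3, r_2 = 1/2.
Take r = r_1 = 3. Let y(x) = x^r sum_{n>=0} a_n x^n with a_0 = 1.
Substitute y = x^r sum a_n x^n and match x^{r+n}. The recurrence is
  D(n) a_n - 2 a_{n-1} = 0,  where D(n) = (r+n)(r+n-1) + (-5/2)(r+n) + (3/2).
  a_n = 2 / D(n) * a_{n-1}.
Since the indicial polynomial factors as (r - r_1)(r - r_2), D(n) = (r_1 + n - r_1)(r_1 + n - r_2) = n(n + 5/2).
Evaluating step by step (a_0 = 1):
  n = 1: D(1) = 1(1 + 5/2) = 7/2; numerator = 2(1) = 2; a_1 = (2)/(7/2) = 4/7
  n = 2: D(2) = 2(2 + 5/2) = 9; numerator = 2(4/7) = 8/7; a_2 = (8/7)/(9) = 8/63
  n = 3: D(3) = 3(3 + 5/2) = 33/2; numerator = 2(8/63) = 16/63; a_3 = (16/63)/(33/2) = 32/2079
  n = 4: D(4) = 4(4 + 5/2) = 26; numerator = 2(32/2079) = 64/2079; a_4 = (64/2079)/(26) = 32/27027

r = 3; a_0 = 1; a_1 = 4/7; a_2 = 8/63; a_3 = 32/2079; a_4 = 32/27027


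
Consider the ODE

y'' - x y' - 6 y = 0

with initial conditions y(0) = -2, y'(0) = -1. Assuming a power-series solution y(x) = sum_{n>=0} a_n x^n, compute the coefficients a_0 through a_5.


Ansatz: y(x) = sum_{n>=0} a_n x^n, so y'(x) = sum_{n>=1} n a_n x^(n-1) and y''(x) = sum_{n>=2} n(n-1) a_n x^(n-2).
Substitute into P(x) y'' + Q(x) y' + R(x) y = 0 with P(x) = 1, Q(x) = -x, R(x) = -6, and match powers of x.
Initial conditions: a_0 = -2, a_1 = -1.
Setting the coefficient of each power of x to zero and solving order by order (substituting the coefficients already found):
  x^0: 2 a_2 - 6 a_0 = 0  ->  2 a_2 = 6 a_0 = -12  ->  a_2 = -6
  x^1: 6 a_3 - 7 a_1 = 0  ->  6 a_3 = 7 a_1 = -7  ->  a_3 = -7/6
  x^2: 12 a_4 - 8 a_2 = 0  ->  12 a_4 = 8 a_2 = -48  ->  a_4 = -4
  x^3: 20 a_5 - 9 a_3 = 0  ->  20 a_5 = 9 a_3 = -21/2  ->  a_5 = -21/40
Truncated series: y(x) = -2 - x - 6 x^2 - (7/6) x^3 - 4 x^4 - (21/40) x^5 + O(x^6).

a_0 = -2; a_1 = -1; a_2 = -6; a_3 = -7/6; a_4 = -4; a_5 = -21/40


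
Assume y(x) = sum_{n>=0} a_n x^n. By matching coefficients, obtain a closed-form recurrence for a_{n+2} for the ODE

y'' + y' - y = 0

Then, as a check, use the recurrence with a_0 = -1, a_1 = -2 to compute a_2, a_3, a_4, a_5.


Substitute y = sum_n a_n x^n.
y''(x) has coefficient (n+2)(n+1) a_{n+2} at x^n;
y'(x) has coefficient (n+1) a_{n+1} at x^n;
-y(x) has coefficient -1 a_n at x^n.
Matching x^n: (n+2)(n+1) a_{n+2} + (n+1) a_{n+1} - 1 a_n = 0.
Thus a_{n+2} = [-(n+1) a_{n+1} + 1 a_n] / ((n+1)(n+2)).

Check with a_0 = -1, a_1 = -2 (apply the recurrence for n = 0, 1, 2, 3): a_0 = -1, a_1 = -2, a_2 = 1/2, a_3 = -1/2, a_4 = 1/6, a_5 = -7/120.

a_(n+2) = [-(n+1) a_(n+1) + 1 a_n] / ((n+1)(n+2)); check: a_0 = -1, a_1 = -2, a_2 = 1/2, a_3 = -1/2, a_4 = 1/6, a_5 = -7/120


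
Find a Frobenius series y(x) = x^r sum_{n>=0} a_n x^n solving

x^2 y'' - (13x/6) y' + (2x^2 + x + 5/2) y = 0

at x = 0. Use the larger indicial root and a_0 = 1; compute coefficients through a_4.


Write in Frobenius form y'' + (p(x)/x) y' + (q(x)/x^2) y = 0:
  p(x) = -13/6,  q(x) = 2x^2 + x + 5/2.
Indicial equation: r(r-1) + (-13/6) r + (5/2) = 0 -> roots r_1 = 5/3, r_2 = 3/2.
Take r = r_1 = 5/3. Let y(x) = x^r sum_{n>=0} a_n x^n with a_0 = 1.
Substitute y = x^r sum a_n x^n and match x^{r+n}. The recurrence is
  D(n) a_n + 1 a_{n-1} + 2 a_{n-2} = 0,  where D(n) = (r+n)(r+n-1) + (-13/6)(r+n) + (5/2).
  a_n = [-1 a_{n-1} - 2 a_{n-2}] / D(n).
Since the indicial polynomial factors as (r - r_1)(r - r_2), D(n) = (r_1 + n - r_1)(r_1 + n - r_2) = n(n + 1/6).
Evaluating step by step (a_0 = 1):
  n = 1: D(1) = 1(1 + 1/6) = 7/6; numerator = -1(1) = -1; a_1 = (-1)/(7/6) = -6/7
  n = 2: D(2) = 2(2 + 1/6) = 13/3; numerator = -1(-6/7) - 2(1) = -8/7; a_2 = (-8/7)/(13/3) = -24/91
  n = 3: D(3) = 3(3 + 1/6) = 19/2; numerator = -1(-24/91) - 2(-6/7) = 180/91; a_3 = (180/91)/(19/2) = 360/1729
  n = 4: D(4) = 4(4 + 1/6) = 50/3; numerator = -1(360/1729) - 2(-24/91) = 552/1729; a_4 = (552/1729)/(50/3) = 828/43225

r = 5/3; a_0 = 1; a_1 = -6/7; a_2 = -24/91; a_3 = 360/1729; a_4 = 828/43225


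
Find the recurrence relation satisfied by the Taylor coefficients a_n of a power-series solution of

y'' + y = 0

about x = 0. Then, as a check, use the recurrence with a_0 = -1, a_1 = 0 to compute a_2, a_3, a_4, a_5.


Substitute y = sum_n a_n x^n into y'' + (const) y = 0.
y''(x) = sum_{n>=0} (n+2)(n+1) a_{n+2} x^n.
The ODE becomes sum_n [(n+2)(n+1) a_{n+2} + 1 a_n] x^n = 0.
Setting each coefficient to zero gives the recurrence:
  (n+2)(n+1) a_{n+2} + 1 a_n = 0,
  a_{n+2} = -1 / ((n+1)(n+2)) a_n.

Check with a_0 = -1, a_1 = 0 (apply the recurrence for n = 0, 1, 2, 3): a_0 = -1, a_1 = 0, a_2 = 1/2, a_3 = 0, a_4 = -1/24, a_5 = 0.

a_{n+2} = -1/((n+1)(n+2)) * a_n; check: a_0 = -1, a_1 = 0, a_2 = 1/2, a_3 = 0, a_4 = -1/24, a_5 = 0


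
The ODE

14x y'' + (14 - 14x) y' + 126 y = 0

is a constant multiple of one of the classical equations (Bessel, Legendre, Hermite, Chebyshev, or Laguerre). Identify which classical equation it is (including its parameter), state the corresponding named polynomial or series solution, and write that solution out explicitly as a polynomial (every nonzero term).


All three coefficients share the factor 14; dividing through by 14 gives  x y'' + (1 - x) y' + 9 y = 0.
This matches the Laguerre equation x y'' + (1 - x) y' + n y = 0 with n = 9; the polynomial solution is L_9(x).
With y = sum_k a_k x^k, matching x^k gives (k+1)k a_{k+1} + (k+1) a_{k+1} - k a_k + n a_k = 0, i.e. (k+1)^2 a_{k+1} = (k - n) a_k = (k - 9) a_k. The right side vanishes at k = 9, so the series terminates at degree 9.
Standard normalization L_n(0) = 1 gives a_0 = 1. Work upward with a_{k+1} = (k - 9) a_k / (k+1)^2:
  a_1 = (0 - 9)(1) / 1^2 = -9/1 = -9
  a_2 = (1 - 9)(-9) / 2^2 = 72/4 = 18
  a_3 = (2 - 9)(18) / 3^2 = -126/9 = -14
  a_4 = (3 - 9)(-14) / 4^2 = 84/16 = 21/4
  a_5 = (4 - 9)(21/4) / 5^2 = (-105/4)/25 = -21/20
  a_6 = (5 - 9)(-21/20) / 6^2 = (21/5)/36 = 7/60
  a_7 = (6 - 9)(7/60) / 7^2 = (-7/20)/49 = -1/140
  a_8 = (7 - 9)(-1/140) / 8^2 = (1/70)/64 = 1/4480
  a_9 = (8 - 9)(1/4480) / 9^2 = (-1/4480)/81 = -1/362880
Hence L_9(x) = -x^9/362880 + x^8/4480 - x^7/140 + 7 x^6/60 - 21 x^5/20 + 21 x^4/4 - 14 x^3 + 18 x^2 - 9 x + 1.

L_9(x); series = -x^9/362880 + x^8/4480 - x^7/140 + 7 x^6/60 - 21 x^5/20 + 21 x^4/4 - 14 x^3 + 18 x^2 - 9 x + 1


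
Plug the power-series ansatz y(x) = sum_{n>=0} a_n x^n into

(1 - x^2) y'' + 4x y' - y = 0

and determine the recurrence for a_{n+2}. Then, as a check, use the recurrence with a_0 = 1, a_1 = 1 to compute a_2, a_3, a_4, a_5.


Substitute y = sum_n a_n x^n.
(1 - 1 x^2) y'' contributes (n+2)(n+1) a_{n+2} - n(n-1) a_n at x^n.
4 x y'(x) contributes 4 n a_n at x^n.
-y(x) contributes -1 a_n at x^n.
Matching x^n: (n+2)(n+1) a_{n+2} + (-n(n-1) + 4 n - 1) a_n = 0.
Thus a_{n+2} = (n(n-1) - 4 n + 1) / ((n+1)(n+2)) * a_n.

Check with a_0 = 1, a_1 = 1 (apply the recurrence for n = 0, 1, 2, 3): a_0 = 1, a_1 = 1, a_2 = 1/2, a_3 = -1/2, a_4 = -5/24, a_5 = 1/8.

a_(n+2) = (n(n-1) - 4 n + 1) / ((n+1)(n+2)) * a_n; check: a_0 = 1, a_1 = 1, a_2 = 1/2, a_3 = -1/2, a_4 = -5/24, a_5 = 1/8


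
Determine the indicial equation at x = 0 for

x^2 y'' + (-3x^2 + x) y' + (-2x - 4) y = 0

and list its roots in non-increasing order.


Divide by x^2 to reach normal form y'' + P_1(x) y' + P_2(x) y = 0 with P_1(x) = -3 + 1/x and P_2(x) = -2/x - 4/x^2.
x = 0 is a singular point because the y'-coefficient -3 + 1/x has a pole at x = 0 and the y-coefficient -2/x - 4/x^2 has a pole at x = 0.
It is a regular singular point because x P_1(x) = p(x) = 1 - 3x and x^2 P_2(x) = q(x) = -2x - 4 are polynomials, hence analytic at x = 0.
p(0) = 1,  q(0) = -4.
Indicial equation: r(r-1) + p(0) r + q(0) = 0, i.e. r^2 + (p(0) - 1) r + q(0) = 0, i.e. r^2 - 4 = 0.
Discriminant: (0)^2 - 4(-4) = 16, so r = (0 ± 4)/2.
Solving: r_1 = 2, r_2 = -2.

indicial: r^2 - 4 = 0; roots r_1 = 2, r_2 = -2


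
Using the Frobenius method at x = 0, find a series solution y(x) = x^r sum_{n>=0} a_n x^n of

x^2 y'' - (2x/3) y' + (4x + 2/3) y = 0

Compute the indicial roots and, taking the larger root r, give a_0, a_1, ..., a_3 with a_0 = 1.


Write in Frobenius form y'' + (p(x)/x) y' + (q(x)/x^2) y = 0:
  p(x) = -2/3,  q(x) = 4x + 2/3.
Indicial equation: r(r-1) + (-2/3) r + (2/3) = 0 -> roots r_1 = 1, r_2 = 2/3.
Take r = r_1 = 1. Let y(x) = x^r sum_{n>=0} a_n x^n with a_0 = 1.
Substitute y = x^r sum a_n x^n and match x^{r+n}. The recurrence is
  D(n) a_n + 4 a_{n-1} = 0,  where D(n) = (r+n)(r+n-1) + (-2/3)(r+n) + (2/3).
  a_n = -4 / D(n) * a_{n-1}.
Since the indicial polynomial factors as (r - r_1)(r - r_2), D(n) = (r_1 + n - r_1)(r_1 + n - r_2) = n(n + 1/3).
Evaluating step by step (a_0 = 1):
  n = 1: D(1) = 1(1 + 1/3) = 4/3; numerator = -4(1) = -4; a_1 = (-4)/(4/3) = -3
  n = 2: D(2) = 2(2 + 1/3) = 14/3; numerator = -4(-3) = 12; a_2 = (12)/(14/3) = 18/7
  n = 3: D(3) = 3(3 + 1/3) = 10; numerator = -4(18/7) = -72/7; a_3 = (-72/7)/(10) = -36/35

r = 1; a_0 = 1; a_1 = -3; a_2 = 18/7; a_3 = -36/35


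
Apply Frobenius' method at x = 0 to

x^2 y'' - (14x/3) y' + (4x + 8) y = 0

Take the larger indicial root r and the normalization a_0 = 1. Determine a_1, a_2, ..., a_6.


Write in Frobenius form y'' + (p(x)/x) y' + (q(x)/x^2) y = 0:
  p(x) = -14/3,  q(x) = 4x + 8.
Indicial equation: r(r-1) + (-14/3) r + (8) = 0 -> roots r_1 = 3, r_2 = 8/3.
Take r = r_1 = 3. Let y(x) = x^r sum_{n>=0} a_n x^n with a_0 = 1.
Substitute y = x^r sum a_n x^n and match x^{r+n}. The recurrence is
  D(n) a_n + 4 a_{n-1} = 0,  where D(n) = (r+n)(r+n-1) + (-14/3)(r+n) + (8).
  a_n = -4 / D(n) * a_{n-1}.
Since the indicial polynomial factors as (r - r_1)(r - r_2), D(n) = (r_1 + n - r_1)(r_1 + n - r_2) = n(n + 1/3).
Evaluating step by step (a_0 = 1):
  n = 1: D(1) = 1(1 + 1/3) = 4/3; numerator = -4(1) = -4; a_1 = (-4)/(4/3) = -3
  n = 2: D(2) = 2(2 + 1/3) = 14/3; numerator = -4(-3) = 12; a_2 = (12)/(14/3) = 18/7
  n = 3: D(3) = 3(3 + 1/3) = 10; numerator = -4(18/7) = -72/7; a_3 = (-72/7)/(10) = -36/35
  n = 4: D(4) = 4(4 + 1/3) = 52/3; numerator = -4(-36/35) = 144/35; a_4 = (144/35)/(52/3) = 108/455
  n = 5: D(5) = 5(5 + 1/3) = 80/3; numerator = -4(108/455) = -432/455; a_5 = (-432/455)/(80/3) = -81/2275
  n = 6: D(6) = 6(6 + 1/3) = 38; numerator = -4(-81/2275) = 324/2275; a_6 = (324/2275)/(38) = 162/43225

r = 3; a_0 = 1; a_1 = -3; a_2 = 18/7; a_3 = -36/35; a_4 = 108/455; a_5 = -81/2275; a_6 = 162/43225


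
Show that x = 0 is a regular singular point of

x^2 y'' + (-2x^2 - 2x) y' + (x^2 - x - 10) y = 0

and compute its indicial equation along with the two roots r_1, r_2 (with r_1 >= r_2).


Divide by x^2 to reach normal form y'' + P_1(x) y' + P_2(x) y = 0 with P_1(x) = -2 - 2/x and P_2(x) = 1 - 1/x - 10/x^2.
x = 0 is a singular point because the y'-coefficient -2 - 2/x has a pole at x = 0 and the y-coefficient 1 - 1/x - 10/x^2 has a pole at x = 0.
It is a regular singular point because x P_1(x) = p(x) = -2x - 2 and x^2 P_2(x) = q(x) = x^2 - x - 10 are polynomials, hence analytic at x = 0.
p(0) = -2,  q(0) = -10.
Indicial equation: r(r-1) + p(0) r + q(0) = 0, i.e. r^2 + (p(0) - 1) r + q(0) = 0, i.e. r^2 - 3 r - 10 = 0.
Discriminant: (-3)^2 - 4(-10) = 49, so r = (3 ± 7)/2.
Solving: r_1 = 5, r_2 = -2.

indicial: r^2 - 3 r - 10 = 0; roots r_1 = 5, r_2 = -2


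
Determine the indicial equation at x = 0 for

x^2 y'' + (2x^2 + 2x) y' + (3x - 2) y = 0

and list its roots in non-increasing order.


Divide by x^2 to reach normal form y'' + P_1(x) y' + P_2(x) y = 0 with P_1(x) = 2 + 2/x and P_2(x) = 3/x - 2/x^2.
x = 0 is a singular point because the y'-coefficient 2 + 2/x has a pole at x = 0 and the y-coefficient 3/x - 2/x^2 has a pole at x = 0.
It is a regular singular point because x P_1(x) = p(x) = 2x + 2 and x^2 P_2(x) = q(x) = 3x - 2 are polynomials, hence analytic at x = 0.
p(0) = 2,  q(0) = -2.
Indicial equation: r(r-1) + p(0) r + q(0) = 0, i.e. r^2 + (p(0) - 1) r + q(0) = 0, i.e. r^2 + 1 r - 2 = 0.
Discriminant: (1)^2 - 4(-2) = 9, so r = (-1 ± 3)/2.
Solving: r_1 = 1, r_2 = -2.

indicial: r^2 + 1 r - 2 = 0; roots r_1 = 1, r_2 = -2


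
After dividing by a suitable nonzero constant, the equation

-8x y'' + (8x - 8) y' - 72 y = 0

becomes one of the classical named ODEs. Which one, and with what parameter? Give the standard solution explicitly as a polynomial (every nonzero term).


All three coefficients share the factor -8; dividing through by -8 gives  x y'' + (1 - x) y' + 9 y = 0.
This matches the Laguerre equation x y'' + (1 - x) y' + n y = 0 with n = 9; the polynomial solution is L_9(x).
With y = sum_k a_k x^k, matching x^k gives (k+1)k a_{k+1} + (k+1) a_{k+1} - k a_k + n a_k = 0, i.e. (k+1)^2 a_{k+1} = (k - n) a_k = (k - 9) a_k. The right side vanishes at k = 9, so the series terminates at degree 9.
Standard normalization L_n(0) = 1 gives a_0 = 1. Work upward with a_{k+1} = (k - 9) a_k / (k+1)^2:
  a_1 = (0 - 9)(1) / 1^2 = -9/1 = -9
  a_2 = (1 - 9)(-9) / 2^2 = 72/4 = 18
  a_3 = (2 - 9)(18) / 3^2 = -126/9 = -14
  a_4 = (3 - 9)(-14) / 4^2 = 84/16 = 21/4
  a_5 = (4 - 9)(21/4) / 5^2 = (-105/4)/25 = -21/20
  a_6 = (5 - 9)(-21/20) / 6^2 = (21/5)/36 = 7/60
  a_7 = (6 - 9)(7/60) / 7^2 = (-7/20)/49 = -1/140
  a_8 = (7 - 9)(-1/140) / 8^2 = (1/70)/64 = 1/4480
  a_9 = (8 - 9)(1/4480) / 9^2 = (-1/4480)/81 = -1/362880
Hence L_9(x) = -x^9/362880 + x^8/4480 - x^7/140 + 7 x^6/60 - 21 x^5/20 + 21 x^4/4 - 14 x^3 + 18 x^2 - 9 x + 1.

L_9(x); series = -x^9/362880 + x^8/4480 - x^7/140 + 7 x^6/60 - 21 x^5/20 + 21 x^4/4 - 14 x^3 + 18 x^2 - 9 x + 1


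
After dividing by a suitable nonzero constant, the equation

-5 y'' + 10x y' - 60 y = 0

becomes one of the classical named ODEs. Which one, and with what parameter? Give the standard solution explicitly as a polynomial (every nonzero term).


All three coefficients share the factor -5; dividing through by -5 gives  y'' - 2x y' + 12 y = 0.
This matches the Hermite equation y'' - 2x y' + 2n y = 0 with 2n = 12, so n = 6; the polynomial solution is H_6(x).
With y = sum_k a_k x^k, matching x^k gives (k+2)(k+1) a_{k+2} = 2(k - n) a_k = 2(k - 6) a_k. The right side vanishes at k = 6, so the series with the parity of 6 terminates at degree 6.
Standard normalization: leading coefficient of H_n is 2^n, so a_6 = 2^6 = 64. Work downward with a_k = (k+1)(k+2) a_{k+2} / (2(k - n)):
  a_4 = (5)(6)(64) / (2(4 - 6)) = 1920/(-4) = -480
  a_2 = (3)(4)(-480) / (2(2 - 6)) = -5760/(-8) = 720
  a_0 = (1)(2)(720) / (2(0 - 6)) = 1440/(-12) = -120
Hence H_6(x) = 64 x^6 - 480 x^4 + 720 x^2 - 120.

H_6(x); series = 64 x^6 - 480 x^4 + 720 x^2 - 120


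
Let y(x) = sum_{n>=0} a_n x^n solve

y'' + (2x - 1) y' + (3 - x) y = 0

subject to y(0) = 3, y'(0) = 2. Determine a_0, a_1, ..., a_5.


Ansatz: y(x) = sum_{n>=0} a_n x^n, so y'(x) = sum_{n>=1} n a_n x^(n-1) and y''(x) = sum_{n>=2} n(n-1) a_n x^(n-2).
Substitute into P(x) y'' + Q(x) y' + R(x) y = 0 with P(x) = 1, Q(x) = 2x - 1, R(x) = 3 - x, and match powers of x.
Initial conditions: a_0 = 3, a_1 = 2.
Setting the coefficient of each power of x to zero and solving order by order (substituting the coefficients already found):
  x^0: 2 a_2 - a_1 + 3 a_0 = 0  ->  2 a_2 = a_1 - 3 a_0 = -7  ->  a_2 = -7/2
  x^1: 6 a_3 - 2 a_2 + 5 a_1 - a_0 = 0  ->  6 a_3 = 2 a_2 - 5 a_1 + a_0 = -14  ->  a_3 = -7/3
  x^2: 12 a_4 - 3 a_3 + 7 a_2 - a_1 = 0  ->  12 a_4 = 3 a_3 - 7 a_2 + a_1 = 39/2  ->  a_4 = 13/8
  x^3: 20 a_5 - 4 a_4 + 9 a_3 - a_2 = 0  ->  20 a_5 = 4 a_4 - 9 a_3 + a_2 = 24  ->  a_5 = 6/5
Truncated series: y(x) = 3 + 2 x - (7/2) x^2 - (7/3) x^3 + (13/8) x^4 + (6/5) x^5 + O(x^6).

a_0 = 3; a_1 = 2; a_2 = -7/2; a_3 = -7/3; a_4 = 13/8; a_5 = 6/5


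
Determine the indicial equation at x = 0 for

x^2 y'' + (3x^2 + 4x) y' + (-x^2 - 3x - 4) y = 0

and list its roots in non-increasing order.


Divide by x^2 to reach normal form y'' + P_1(x) y' + P_2(x) y = 0 with P_1(x) = 3 + 4/x and P_2(x) = -1 - 3/x - 4/x^2.
x = 0 is a singular point because the y'-coefficient 3 + 4/x has a pole at x = 0 and the y-coefficient -1 - 3/x - 4/x^2 has a pole at x = 0.
It is a regular singular point because x P_1(x) = p(x) = 3x + 4 and x^2 P_2(x) = q(x) = -x^2 - 3x - 4 are polynomials, hence analytic at x = 0.
p(0) = 4,  q(0) = -4.
Indicial equation: r(r-1) + p(0) r + q(0) = 0, i.e. r^2 + (p(0) - 1) r + q(0) = 0, i.e. r^2 + 3 r - 4 = 0.
Discriminant: (3)^2 - 4(-4) = 25, so r = (-3 ± 5)/2.
Solving: r_1 = 1, r_2 = -4.

indicial: r^2 + 3 r - 4 = 0; roots r_1 = 1, r_2 = -4


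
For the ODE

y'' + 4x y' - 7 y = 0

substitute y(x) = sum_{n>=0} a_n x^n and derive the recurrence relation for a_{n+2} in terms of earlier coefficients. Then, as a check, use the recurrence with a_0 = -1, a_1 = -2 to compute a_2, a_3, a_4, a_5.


Substitute y = sum_n a_n x^n.
y''(x) has coefficient (n+2)(n+1) a_{n+2} at x^n;
4 x y'(x) has coefficient 4 n a_n at x^n (shift);
-7 y(x) has coefficient -7 a_n at x^n.
Matching x^n: (n+2)(n+1) a_{n+2} + (4n - 7) a_n = 0.
Thus a_{n+2} = (-4n + 7) / ((n+1)(n+2)) * a_n.

Check with a_0 = -1, a_1 = -2 (apply the recurrence for n = 0, 1, 2, 3): a_0 = -1, a_1 = -2, a_2 = -7/2, a_3 = -1, a_4 = 7/24, a_5 = 1/4.

a_(n+2) = (-4n + 7) / ((n+1)(n+2)) * a_n; check: a_0 = -1, a_1 = -2, a_2 = -7/2, a_3 = -1, a_4 = 7/24, a_5 = 1/4


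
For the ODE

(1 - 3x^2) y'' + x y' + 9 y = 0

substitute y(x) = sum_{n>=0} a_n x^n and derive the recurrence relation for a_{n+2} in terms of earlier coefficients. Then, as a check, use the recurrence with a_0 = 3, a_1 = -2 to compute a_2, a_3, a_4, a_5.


Substitute y = sum_n a_n x^n.
(1 - 3 x^2) y'' contributes (n+2)(n+1) a_{n+2} - 3 n(n-1) a_n at x^n.
x y'(x) contributes n a_n at x^n.
9 y(x) contributes 9 a_n at x^n.
Matching x^n: (n+2)(n+1) a_{n+2} + (-3 n(n-1) + n + 9) a_n = 0.
Thus a_{n+2} = (3 n(n-1) - n - 9) / ((n+1)(n+2)) * a_n.

Check with a_0 = 3, a_1 = -2 (apply the recurrence for n = 0, 1, 2, 3): a_0 = 3, a_1 = -2, a_2 = -27/2, a_3 = 10/3, a_4 = 45/8, a_5 = 1.

a_(n+2) = (3 n(n-1) - n - 9) / ((n+1)(n+2)) * a_n; check: a_0 = 3, a_1 = -2, a_2 = -27/2, a_3 = 10/3, a_4 = 45/8, a_5 = 1


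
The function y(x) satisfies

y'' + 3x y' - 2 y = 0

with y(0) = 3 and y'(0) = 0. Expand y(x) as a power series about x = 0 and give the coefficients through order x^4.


Ansatz: y(x) = sum_{n>=0} a_n x^n, so y'(x) = sum_{n>=1} n a_n x^(n-1) and y''(x) = sum_{n>=2} n(n-1) a_n x^(n-2).
Substitute into P(x) y'' + Q(x) y' + R(x) y = 0 with P(x) = 1, Q(x) = 3x, R(x) = -2, and match powers of x.
Initial conditions: a_0 = 3, a_1 = 0.
Setting the coefficient of each power of x to zero and solving order by order (substituting the coefficients already found):
  x^0: 2 a_2 - 2 a_0 = 0  ->  2 a_2 = 2 a_0 = 6  ->  a_2 = 3
  x^1: 6 a_3 + a_1 = 0  ->  6 a_3 = -a_1 = 0  ->  a_3 = 0
  x^2: 12 a_4 + 4 a_2 = 0  ->  12 a_4 = -4 a_2 = -12  ->  a_4 = -1
Truncated series: y(x) = 3 + 3 x^2 - x^4 + O(x^5).

a_0 = 3; a_1 = 0; a_2 = 3; a_3 = 0; a_4 = -1


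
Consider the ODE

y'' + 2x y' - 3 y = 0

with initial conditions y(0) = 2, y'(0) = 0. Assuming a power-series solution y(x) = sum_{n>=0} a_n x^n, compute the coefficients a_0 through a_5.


Ansatz: y(x) = sum_{n>=0} a_n x^n, so y'(x) = sum_{n>=1} n a_n x^(n-1) and y''(x) = sum_{n>=2} n(n-1) a_n x^(n-2).
Substitute into P(x) y'' + Q(x) y' + R(x) y = 0 with P(x) = 1, Q(x) = 2x, R(x) = -3, and match powers of x.
Initial conditions: a_0 = 2, a_1 = 0.
Setting the coefficient of each power of x to zero and solving order by order (substituting the coefficients already found):
  x^0: 2 a_2 - 3 a_0 = 0  ->  2 a_2 = 3 a_0 = 6  ->  a_2 = 3
  x^1: 6 a_3 - a_1 = 0  ->  6 a_3 = a_1 = 0  ->  a_3 = 0
  x^2: 12 a_4 + a_2 = 0  ->  12 a_4 = -a_2 = -3  ->  a_4 = -1/4
  x^3: 20 a_5 + 3 a_3 = 0  ->  20 a_5 = -3 a_3 = 0  ->  a_5 = 0
Truncated series: y(x) = 2 + 3 x^2 - (1/4) x^4 + O(x^6).

a_0 = 2; a_1 = 0; a_2 = 3; a_3 = 0; a_4 = -1/4; a_5 = 0


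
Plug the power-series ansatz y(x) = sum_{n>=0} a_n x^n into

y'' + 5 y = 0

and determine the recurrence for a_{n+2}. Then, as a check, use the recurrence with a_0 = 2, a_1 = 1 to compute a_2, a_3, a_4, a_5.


Substitute y = sum_n a_n x^n into y'' + (const) y = 0.
y''(x) = sum_{n>=0} (n+2)(n+1) a_{n+2} x^n.
The ODE becomes sum_n [(n+2)(n+1) a_{n+2} + 5 a_n] x^n = 0.
Setting each coefficient to zero gives the recurrence:
  (n+2)(n+1) a_{n+2} + 5 a_n = 0,
  a_{n+2} = -5 / ((n+1)(n+2)) a_n.

Check with a_0 = 2, a_1 = 1 (apply the recurrence for n = 0, 1, 2, 3): a_0 = 2, a_1 = 1, a_2 = -5, a_3 = -5/6, a_4 = 25/12, a_5 = 5/24.

a_{n+2} = -5/((n+1)(n+2)) * a_n; check: a_0 = 2, a_1 = 1, a_2 = -5, a_3 = -5/6, a_4 = 25/12, a_5 = 5/24


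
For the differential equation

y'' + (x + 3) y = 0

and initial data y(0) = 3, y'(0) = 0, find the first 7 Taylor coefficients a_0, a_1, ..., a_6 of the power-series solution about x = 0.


Ansatz: y(x) = sum_{n>=0} a_n x^n, so y'(x) = sum_{n>=1} n a_n x^(n-1) and y''(x) = sum_{n>=2} n(n-1) a_n x^(n-2).
Substitute into P(x) y'' + Q(x) y' + R(x) y = 0 with P(x) = 1, Q(x) = 0, R(x) = x + 3, and match powers of x.
Initial conditions: a_0 = 3, a_1 = 0.
Setting the coefficient of each power of x to zero and solving order by order (substituting the coefficients already found):
  x^0: 2 a_2 + 3 a_0 = 0  ->  2 a_2 = -3 a_0 = -9  ->  a_2 = -9/2
  x^1: 6 a_3 + 3 a_1 + a_0 = 0  ->  6 a_3 = -3 a_1 - a_0 = -3  ->  a_3 = -1/2
  x^2: 12 a_4 + 3 a_2 + a_1 = 0  ->  12 a_4 = -3 a_2 - a_1 = 27/2  ->  a_4 = 9/8
  x^3: 20 a_5 + 3 a_3 + a_2 = 0  ->  20 a_5 = -3 a_3 - a_2 = 6  ->  a_5 = 3/10
  x^4: 30 a_6 + 3 a_4 + a_3 = 0  ->  30 a_6 = -3 a_4 - a_3 = -23/8  ->  a_6 = -23/240
Truncated series: y(x) = 3 - (9/2) x^2 - (1/2) x^3 + (9/8) x^4 + (3/10) x^5 - (23/240) x^6 + O(x^7).

a_0 = 3; a_1 = 0; a_2 = -9/2; a_3 = -1/2; a_4 = 9/8; a_5 = 3/10; a_6 = -23/240


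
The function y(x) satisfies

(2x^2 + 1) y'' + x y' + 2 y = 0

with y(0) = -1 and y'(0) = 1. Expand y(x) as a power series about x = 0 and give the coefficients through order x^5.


Ansatz: y(x) = sum_{n>=0} a_n x^n, so y'(x) = sum_{n>=1} n a_n x^(n-1) and y''(x) = sum_{n>=2} n(n-1) a_n x^(n-2).
Substitute into P(x) y'' + Q(x) y' + R(x) y = 0 with P(x) = 2x^2 + 1, Q(x) = x, R(x) = 2, and match powers of x.
Initial conditions: a_0 = -1, a_1 = 1.
Setting the coefficient of each power of x to zero and solving order by order (substituting the coefficients already found):
  x^0: 2 a_2 + 2 a_0 = 0  ->  2 a_2 = -2 a_0 = 2  ->  a_2 = 1
  x^1: 6 a_3 + 3 a_1 = 0  ->  6 a_3 = -3 a_1 = -3  ->  a_3 = -1/2
  x^2: 12 a_4 + 8 a_2 = 0  ->  12 a_4 = -8 a_2 = -8  ->  a_4 = -2/3
  x^3: 20 a_5 + 17 a_3 = 0  ->  20 a_5 = -17 a_3 = 17/2  ->  a_5 = 17/40
Truncated series: y(x) = -1 + x + x^2 - (1/2) x^3 - (2/3) x^4 + (17/40) x^5 + O(x^6).

a_0 = -1; a_1 = 1; a_2 = 1; a_3 = -1/2; a_4 = -2/3; a_5 = 17/40


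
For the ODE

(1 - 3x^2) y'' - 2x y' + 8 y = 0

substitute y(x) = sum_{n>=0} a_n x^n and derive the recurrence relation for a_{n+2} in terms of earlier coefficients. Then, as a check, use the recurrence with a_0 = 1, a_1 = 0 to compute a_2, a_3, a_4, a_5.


Substitute y = sum_n a_n x^n.
(1 - 3 x^2) y'' contributes (n+2)(n+1) a_{n+2} - 3 n(n-1) a_n at x^n.
-2 x y'(x) contributes -2 n a_n at x^n.
8 y(x) contributes 8 a_n at x^n.
Matching x^n: (n+2)(n+1) a_{n+2} + (-3 n(n-1) - 2 n + 8) a_n = 0.
Thus a_{n+2} = (3 n(n-1) + 2 n - 8) / ((n+1)(n+2)) * a_n.

Check with a_0 = 1, a_1 = 0 (apply the recurrence for n = 0, 1, 2, 3): a_0 = 1, a_1 = 0, a_2 = -4, a_3 = 0, a_4 = -2/3, a_5 = 0.

a_(n+2) = (3 n(n-1) + 2 n - 8) / ((n+1)(n+2)) * a_n; check: a_0 = 1, a_1 = 0, a_2 = -4, a_3 = 0, a_4 = -2/3, a_5 = 0


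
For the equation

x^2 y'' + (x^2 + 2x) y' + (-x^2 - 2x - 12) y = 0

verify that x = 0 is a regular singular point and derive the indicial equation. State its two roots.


Divide by x^2 to reach normal form y'' + P_1(x) y' + P_2(x) y = 0 with P_1(x) = 1 + 2/x and P_2(x) = -1 - 2/x - 12/x^2.
x = 0 is a singular point because the y'-coefficient 1 + 2/x has a pole at x = 0 and the y-coefficient -1 - 2/x - 12/x^2 has a pole at x = 0.
It is a regular singular point because x P_1(x) = p(x) = x + 2 and x^2 P_2(x) = q(x) = -x^2 - 2x - 12 are polynomials, hence analytic at x = 0.
p(0) = 2,  q(0) = -12.
Indicial equation: r(r-1) + p(0) r + q(0) = 0, i.e. r^2 + (p(0) - 1) r + q(0) = 0, i.e. r^2 + 1 r - 12 = 0.
Discriminant: (1)^2 - 4(-12) = 49, so r = (-1 ± 7)/2.
Solving: r_1 = 3, r_2 = -4.

indicial: r^2 + 1 r - 12 = 0; roots r_1 = 3, r_2 = -4
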